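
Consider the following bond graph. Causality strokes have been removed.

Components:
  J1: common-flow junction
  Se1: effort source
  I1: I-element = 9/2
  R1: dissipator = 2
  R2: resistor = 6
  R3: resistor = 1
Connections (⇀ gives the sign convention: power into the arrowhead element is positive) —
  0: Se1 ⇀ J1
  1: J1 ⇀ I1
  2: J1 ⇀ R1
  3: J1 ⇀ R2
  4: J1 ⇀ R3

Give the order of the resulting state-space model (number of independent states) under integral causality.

1  (I1 all integral)

b0 →J1  (Se1 (Se) sets effort on bond)
b1 →I1  (I1: I, integral causality)
b2 →J1  (common-f at J1 fixed by 1)
b3 →J1  (J1: bond 1 brought flow, rest push out)
b4 →J1  (1-jn J1 has f-setter on 1)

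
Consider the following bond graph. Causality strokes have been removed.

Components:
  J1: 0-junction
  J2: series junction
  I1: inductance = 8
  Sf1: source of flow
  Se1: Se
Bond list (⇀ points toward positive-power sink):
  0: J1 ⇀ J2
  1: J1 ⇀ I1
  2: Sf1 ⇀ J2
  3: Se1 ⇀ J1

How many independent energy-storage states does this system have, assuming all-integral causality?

bond 2 →Sf1  (Sf1 fixes flow; stroke at Sf1)
bond 3 →J1  (Se1 (Se) sets effort on bond)
bond 0 →J2  (0-jn J1 has e-setter on 3)
bond 1 →I1  (J1: bond 3 brought effort, rest push out)

1  (I1 all integral)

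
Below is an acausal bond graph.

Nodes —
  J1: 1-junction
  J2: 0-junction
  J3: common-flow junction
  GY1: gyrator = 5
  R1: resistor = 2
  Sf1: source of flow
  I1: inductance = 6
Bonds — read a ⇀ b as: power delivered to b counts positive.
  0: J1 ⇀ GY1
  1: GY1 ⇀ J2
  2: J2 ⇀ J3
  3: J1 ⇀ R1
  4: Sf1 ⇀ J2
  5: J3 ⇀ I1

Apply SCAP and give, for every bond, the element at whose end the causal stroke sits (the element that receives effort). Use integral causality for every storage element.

bond 4 →Sf1  (source Sf1 imposes f)
bond 5 →I1  (I1: I, integral causality)
bond 2 →J3  (common-f at J3 fixed by 5)
bond 1 →J2  (closing 0-jn rule on J2)
bond 0 →J1  (GY1: gyrator matches bond 1)
bond 3 →R1  (only one flow-in slot at J1)

β0 →J1
β1 →J2
β2 →J3
β3 →R1
β4 →Sf1
β5 →I1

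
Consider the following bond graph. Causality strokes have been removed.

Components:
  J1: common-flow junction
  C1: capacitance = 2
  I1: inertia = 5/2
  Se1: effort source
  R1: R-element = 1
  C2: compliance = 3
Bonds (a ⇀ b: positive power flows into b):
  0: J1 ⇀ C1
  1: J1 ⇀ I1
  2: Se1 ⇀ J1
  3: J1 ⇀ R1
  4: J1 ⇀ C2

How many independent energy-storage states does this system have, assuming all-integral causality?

b2 stroke at J1  (Se1 fixes effort; stroke away)
b0 stroke at J1  (C1 outputs effort q/C1)
b1 stroke at I1  (prefer integral on I1)
b3 stroke at J1  (J1 flow already set via bond 1)
b4 stroke at J1  (J1 flow already set via bond 1)

3  (C1, C2, I1 all integral)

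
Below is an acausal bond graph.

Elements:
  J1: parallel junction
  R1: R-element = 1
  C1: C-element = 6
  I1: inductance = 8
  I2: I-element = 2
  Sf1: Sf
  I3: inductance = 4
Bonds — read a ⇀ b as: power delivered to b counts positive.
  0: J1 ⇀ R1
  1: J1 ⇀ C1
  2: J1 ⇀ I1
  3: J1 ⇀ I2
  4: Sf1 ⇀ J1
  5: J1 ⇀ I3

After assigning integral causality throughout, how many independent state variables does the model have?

4  (C1, I1, I2, I3 all integral)

#4 stroke at Sf1  (Sf1 (Sf) sets flow on bond)
#1 stroke at J1  (C1: C, integral causality)
#0 stroke at R1  (J1 effort already set via bond 1)
#2 stroke at I1  (J1: bond 1 brought effort, rest push out)
#3 stroke at I2  (0-jn J1 has e-setter on 1)
#5 stroke at I3  (J1: bond 1 brought effort, rest push out)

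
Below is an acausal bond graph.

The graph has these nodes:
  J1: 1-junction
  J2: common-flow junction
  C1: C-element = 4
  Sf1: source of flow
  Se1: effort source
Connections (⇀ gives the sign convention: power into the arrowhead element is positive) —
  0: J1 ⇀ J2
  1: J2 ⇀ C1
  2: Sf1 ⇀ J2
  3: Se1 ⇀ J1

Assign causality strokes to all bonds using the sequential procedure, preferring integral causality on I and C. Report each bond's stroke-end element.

β2 |Sf1  (source Sf1 imposes f)
β3 |J1  (Se1 fixes effort; stroke away)
β0 |J2  (closing 1-jn rule on J1)
β1 |J2  (common-f at J2 fixed by 2)

β0 →J2
β1 →J2
β2 →Sf1
β3 →J1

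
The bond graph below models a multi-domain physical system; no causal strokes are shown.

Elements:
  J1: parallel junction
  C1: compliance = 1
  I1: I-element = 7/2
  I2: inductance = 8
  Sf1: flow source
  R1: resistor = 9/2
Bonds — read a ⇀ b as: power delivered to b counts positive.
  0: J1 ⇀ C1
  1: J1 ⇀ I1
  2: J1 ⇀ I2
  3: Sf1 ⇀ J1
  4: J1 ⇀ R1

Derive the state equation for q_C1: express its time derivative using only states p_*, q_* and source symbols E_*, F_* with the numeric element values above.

dq_C1/dt = F_Sf1 - 2*p_I1/7 - p_I2/8 - 2*q_C1/9

β3 stroke at Sf1  (Sf1: flow source, stroke at near end)
β0 stroke at J1  (C1: C, integral causality)
β1 stroke at I1  (0-jn J1 has e-setter on 0)
β2 stroke at I2  (common-e at J1 fixed by 0)
β4 stroke at R1  (common-e at J1 fixed by 0)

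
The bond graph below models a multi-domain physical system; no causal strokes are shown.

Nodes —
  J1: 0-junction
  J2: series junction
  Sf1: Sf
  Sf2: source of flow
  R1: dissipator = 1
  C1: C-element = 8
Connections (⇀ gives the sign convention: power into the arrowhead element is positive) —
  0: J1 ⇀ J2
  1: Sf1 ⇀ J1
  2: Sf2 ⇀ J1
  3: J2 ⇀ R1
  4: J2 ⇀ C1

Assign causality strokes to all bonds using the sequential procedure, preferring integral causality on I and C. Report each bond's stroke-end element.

bond 0 →J1
bond 1 →Sf1
bond 2 →Sf2
bond 3 →J2
bond 4 →J2

#1 →Sf1  (Sf1: flow source, stroke at near end)
#2 →Sf2  (Sf2 (Sf) sets flow on bond)
#0 →J1  (closing 0-jn rule on J1)
#3 →J2  (1-jn J2 has f-setter on 0)
#4 →J2  (common-f at J2 fixed by 0)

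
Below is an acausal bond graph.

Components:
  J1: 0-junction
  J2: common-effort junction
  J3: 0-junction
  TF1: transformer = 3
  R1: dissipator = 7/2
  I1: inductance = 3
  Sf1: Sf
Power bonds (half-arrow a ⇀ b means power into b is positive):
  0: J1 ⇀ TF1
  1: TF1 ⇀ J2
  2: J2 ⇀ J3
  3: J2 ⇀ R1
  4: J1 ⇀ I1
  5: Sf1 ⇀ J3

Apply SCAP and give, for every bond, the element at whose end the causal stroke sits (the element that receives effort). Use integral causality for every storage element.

b5 →Sf1  (Sf1: flow source, stroke at near end)
b2 →J3  (J3: last free bond brings effort in)
b4 →I1  (I1: I, integral causality)
b0 →J1  (closing 0-jn rule on J1)
b1 →TF1  (through TF1, causality passes straight; one stroke at TF1)
b3 →J2  (J2: last free bond brings effort in)

#0 stroke at J1
#1 stroke at TF1
#2 stroke at J3
#3 stroke at J2
#4 stroke at I1
#5 stroke at Sf1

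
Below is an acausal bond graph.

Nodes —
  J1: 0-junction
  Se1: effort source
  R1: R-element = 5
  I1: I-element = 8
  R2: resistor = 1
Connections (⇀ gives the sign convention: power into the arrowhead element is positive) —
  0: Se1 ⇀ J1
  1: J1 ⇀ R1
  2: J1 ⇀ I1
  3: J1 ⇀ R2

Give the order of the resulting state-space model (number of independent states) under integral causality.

#0 →J1  (Se1: effort source, stroke at far end)
#1 →R1  (common-e at J1 fixed by 0)
#2 →I1  (J1: bond 0 brought effort, rest push out)
#3 →R2  (common-e at J1 fixed by 0)

1  (I1 all integral)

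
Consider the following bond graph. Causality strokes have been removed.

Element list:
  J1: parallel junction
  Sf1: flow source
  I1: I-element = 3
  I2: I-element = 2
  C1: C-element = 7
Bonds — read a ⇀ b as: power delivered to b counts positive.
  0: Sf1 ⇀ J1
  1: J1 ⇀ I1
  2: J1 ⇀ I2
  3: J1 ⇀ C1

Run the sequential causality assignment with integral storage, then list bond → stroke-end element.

b0 →Sf1
b1 →I1
b2 →I2
b3 →J1

β0 →Sf1  (source Sf1 imposes f)
β1 →I1  (I1 integral (f out))
β2 →I2  (prefer integral on I2)
β3 →J1  (J1 needs exactly one e-in)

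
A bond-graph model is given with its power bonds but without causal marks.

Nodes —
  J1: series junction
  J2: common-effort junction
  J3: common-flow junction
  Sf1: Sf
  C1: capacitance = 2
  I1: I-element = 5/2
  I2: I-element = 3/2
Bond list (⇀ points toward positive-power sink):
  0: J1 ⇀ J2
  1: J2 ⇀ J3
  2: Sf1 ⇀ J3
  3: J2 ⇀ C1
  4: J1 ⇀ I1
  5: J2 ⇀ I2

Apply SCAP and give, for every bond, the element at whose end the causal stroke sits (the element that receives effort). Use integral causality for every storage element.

β2 |Sf1  (Sf1 fixes flow; stroke at Sf1)
β1 |J3  (J3: bond 2 brought flow, rest push out)
β3 |J2  (prefer integral on C1)
β0 |J1  (0-jn J2 has e-setter on 3)
β5 |I2  (common-e at J2 fixed by 3)
β4 |I1  (J1 needs exactly one f-in)

#0 →J1
#1 →J3
#2 →Sf1
#3 →J2
#4 →I1
#5 →I2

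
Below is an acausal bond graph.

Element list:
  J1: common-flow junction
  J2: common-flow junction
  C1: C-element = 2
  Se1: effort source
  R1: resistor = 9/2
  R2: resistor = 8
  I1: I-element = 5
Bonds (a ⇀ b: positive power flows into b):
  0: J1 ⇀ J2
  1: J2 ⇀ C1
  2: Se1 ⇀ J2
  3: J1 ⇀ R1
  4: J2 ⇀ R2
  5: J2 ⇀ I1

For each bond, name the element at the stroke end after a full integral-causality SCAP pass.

β2 stroke at J2  (Se1 fixes effort; stroke away)
β1 stroke at J2  (prefer integral on C1)
β5 stroke at I1  (prefer integral on I1)
β0 stroke at J2  (1-jn J2 has f-setter on 5)
β4 stroke at J2  (J2 flow already set via bond 5)
β3 stroke at J1  (common-f at J1 fixed by 0)

b0 stroke→J2
b1 stroke→J2
b2 stroke→J2
b3 stroke→J1
b4 stroke→J2
b5 stroke→I1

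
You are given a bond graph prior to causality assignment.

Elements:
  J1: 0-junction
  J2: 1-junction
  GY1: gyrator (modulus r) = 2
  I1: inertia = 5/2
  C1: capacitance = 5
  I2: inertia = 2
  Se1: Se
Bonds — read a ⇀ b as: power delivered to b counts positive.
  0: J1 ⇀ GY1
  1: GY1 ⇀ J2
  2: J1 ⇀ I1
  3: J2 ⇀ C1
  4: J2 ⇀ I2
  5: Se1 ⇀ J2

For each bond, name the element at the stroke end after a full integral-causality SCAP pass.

b0 stroke at J1
b1 stroke at J2
b2 stroke at I1
b3 stroke at J2
b4 stroke at I2
b5 stroke at J2

β5 |J2  (Se1 fixes effort; stroke away)
β2 |I1  (prefer integral on I1)
β0 |J1  (closing 0-jn rule on J1)
β1 |J2  (through GY1, causality inverts; strokes same side of GY1)
β3 |J2  (prefer integral on C1)
β4 |I2  (only one flow-in slot at J2)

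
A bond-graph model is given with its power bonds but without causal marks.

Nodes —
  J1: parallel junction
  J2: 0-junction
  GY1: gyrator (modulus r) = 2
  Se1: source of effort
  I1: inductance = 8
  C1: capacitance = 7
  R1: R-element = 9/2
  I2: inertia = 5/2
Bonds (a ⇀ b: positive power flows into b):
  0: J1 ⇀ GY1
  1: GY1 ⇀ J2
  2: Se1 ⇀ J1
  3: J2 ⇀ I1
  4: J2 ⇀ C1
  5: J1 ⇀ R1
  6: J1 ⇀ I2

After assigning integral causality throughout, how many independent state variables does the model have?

β2 →J1  (Se1 fixes effort; stroke away)
β0 →GY1  (J1: bond 2 brought effort, rest push out)
β5 →R1  (common-e at J1 fixed by 2)
β6 →I2  (J1 effort already set via bond 2)
β1 →GY1  (GY GY1: same side as bond 0)
β3 →I1  (I1 integral (f out))
β4 →J2  (only one effort-in slot at J2)

3  (C1, I1, I2 all integral)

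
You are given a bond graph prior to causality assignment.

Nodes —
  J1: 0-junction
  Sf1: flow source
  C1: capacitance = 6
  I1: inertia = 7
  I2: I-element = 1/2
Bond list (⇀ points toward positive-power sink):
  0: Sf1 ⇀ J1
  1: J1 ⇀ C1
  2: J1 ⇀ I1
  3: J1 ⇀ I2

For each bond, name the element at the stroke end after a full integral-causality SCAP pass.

#0 stroke→Sf1  (Sf1 fixes flow; stroke at Sf1)
#1 stroke→J1  (C1 integral (e out))
#2 stroke→I1  (J1 effort already set via bond 1)
#3 stroke→I2  (J1 effort already set via bond 1)

β0 stroke at Sf1
β1 stroke at J1
β2 stroke at I1
β3 stroke at I2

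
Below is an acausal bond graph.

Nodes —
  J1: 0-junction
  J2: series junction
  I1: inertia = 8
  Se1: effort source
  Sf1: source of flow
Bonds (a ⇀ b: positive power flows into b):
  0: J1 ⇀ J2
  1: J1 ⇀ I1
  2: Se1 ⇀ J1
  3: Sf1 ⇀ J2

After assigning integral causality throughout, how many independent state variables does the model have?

b2 →J1  (Se1 (Se) sets effort on bond)
b3 →Sf1  (Sf1 (Sf) sets flow on bond)
b0 →J2  (common-e at J1 fixed by 2)
b1 →I1  (0-jn J1 has e-setter on 2)

1  (I1 all integral)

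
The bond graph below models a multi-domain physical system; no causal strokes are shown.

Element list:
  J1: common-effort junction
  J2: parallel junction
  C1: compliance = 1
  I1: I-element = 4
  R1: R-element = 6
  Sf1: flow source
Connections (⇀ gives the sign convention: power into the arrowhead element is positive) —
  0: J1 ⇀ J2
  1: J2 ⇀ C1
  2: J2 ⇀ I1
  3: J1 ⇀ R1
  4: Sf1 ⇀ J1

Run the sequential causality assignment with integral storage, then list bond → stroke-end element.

#0 →J1
#1 →J2
#2 →I1
#3 →R1
#4 →Sf1

#4 stroke at Sf1  (Sf1: flow source, stroke at near end)
#1 stroke at J2  (prefer integral on C1)
#0 stroke at J1  (J2: bond 1 brought effort, rest push out)
#2 stroke at I1  (common-e at J2 fixed by 1)
#3 stroke at R1  (J1 effort already set via bond 0)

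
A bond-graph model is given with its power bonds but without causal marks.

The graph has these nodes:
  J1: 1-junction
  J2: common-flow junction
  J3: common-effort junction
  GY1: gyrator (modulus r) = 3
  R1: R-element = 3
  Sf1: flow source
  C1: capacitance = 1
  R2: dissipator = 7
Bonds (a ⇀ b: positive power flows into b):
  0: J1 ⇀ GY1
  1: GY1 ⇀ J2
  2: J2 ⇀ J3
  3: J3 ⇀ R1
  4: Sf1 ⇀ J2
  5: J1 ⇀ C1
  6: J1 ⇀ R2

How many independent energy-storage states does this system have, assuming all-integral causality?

1  (C1 all integral)

b4 stroke→Sf1  (Sf1 fixes flow; stroke at Sf1)
b1 stroke→J2  (J2 flow already set via bond 4)
b2 stroke→J2  (J2: bond 4 brought flow, rest push out)
b3 stroke→J3  (only one effort-in slot at J3)
b0 stroke→J1  (GY1 both-in/both-out from 1)
b5 stroke→J1  (C1 integral (e out))
b6 stroke→R2  (J1: last free bond brings flow in)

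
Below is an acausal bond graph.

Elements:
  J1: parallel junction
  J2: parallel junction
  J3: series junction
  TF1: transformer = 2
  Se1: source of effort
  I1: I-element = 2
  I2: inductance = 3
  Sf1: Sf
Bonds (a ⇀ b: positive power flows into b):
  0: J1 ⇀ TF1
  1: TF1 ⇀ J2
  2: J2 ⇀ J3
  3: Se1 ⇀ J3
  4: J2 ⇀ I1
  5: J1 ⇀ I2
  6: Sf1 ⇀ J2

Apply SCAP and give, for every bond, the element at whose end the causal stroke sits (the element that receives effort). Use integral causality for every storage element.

bond 0 stroke at J1
bond 1 stroke at TF1
bond 2 stroke at J2
bond 3 stroke at J3
bond 4 stroke at I1
bond 5 stroke at I2
bond 6 stroke at Sf1

β3 stroke→J3  (Se1 fixes effort; stroke away)
β6 stroke→Sf1  (Sf1 fixes flow; stroke at Sf1)
β2 stroke→J2  (J3 needs exactly one f-in)
β1 stroke→TF1  (J2: bond 2 brought effort, rest push out)
β4 stroke→I1  (J2 effort already set via bond 2)
β0 stroke→J1  (TF1: transformer flips bond 1)
β5 stroke→I2  (J1 effort already set via bond 0)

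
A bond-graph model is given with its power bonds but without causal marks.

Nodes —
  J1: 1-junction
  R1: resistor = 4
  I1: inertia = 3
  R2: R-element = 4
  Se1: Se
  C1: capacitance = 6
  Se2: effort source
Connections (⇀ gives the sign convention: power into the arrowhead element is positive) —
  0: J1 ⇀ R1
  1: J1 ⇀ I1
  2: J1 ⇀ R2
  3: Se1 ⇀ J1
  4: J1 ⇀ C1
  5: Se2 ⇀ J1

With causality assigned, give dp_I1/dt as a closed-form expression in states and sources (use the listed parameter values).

dp_I1/dt = E_Se1 + E_Se2 - 8*p_I1/3 - q_C1/6

b3 →J1  (source Se1 imposes e)
b5 →J1  (Se2: effort source, stroke at far end)
b1 →I1  (I1 outputs flow p/I1)
b0 →J1  (common-f at J1 fixed by 1)
b2 →J1  (common-f at J1 fixed by 1)
b4 →J1  (1-jn J1 has f-setter on 1)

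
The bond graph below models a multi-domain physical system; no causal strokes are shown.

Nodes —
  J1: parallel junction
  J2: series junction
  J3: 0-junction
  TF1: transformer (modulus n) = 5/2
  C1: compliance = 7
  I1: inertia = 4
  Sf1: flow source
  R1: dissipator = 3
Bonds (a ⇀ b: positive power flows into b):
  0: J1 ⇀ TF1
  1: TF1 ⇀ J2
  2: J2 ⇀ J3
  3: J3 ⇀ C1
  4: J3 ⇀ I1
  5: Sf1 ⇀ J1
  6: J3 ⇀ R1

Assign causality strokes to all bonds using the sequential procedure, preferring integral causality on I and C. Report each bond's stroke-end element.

β0 stroke→J1
β1 stroke→TF1
β2 stroke→J2
β3 stroke→J3
β4 stroke→I1
β5 stroke→Sf1
β6 stroke→R1

β5 stroke at Sf1  (source Sf1 imposes f)
β0 stroke at J1  (J1 needs exactly one e-in)
β1 stroke at TF1  (through TF1, causality passes straight; one stroke at TF1)
β2 stroke at J2  (common-f at J2 fixed by 1)
β3 stroke at J3  (C1: C, integral causality)
β4 stroke at I1  (J3: bond 3 brought effort, rest push out)
β6 stroke at R1  (common-e at J3 fixed by 3)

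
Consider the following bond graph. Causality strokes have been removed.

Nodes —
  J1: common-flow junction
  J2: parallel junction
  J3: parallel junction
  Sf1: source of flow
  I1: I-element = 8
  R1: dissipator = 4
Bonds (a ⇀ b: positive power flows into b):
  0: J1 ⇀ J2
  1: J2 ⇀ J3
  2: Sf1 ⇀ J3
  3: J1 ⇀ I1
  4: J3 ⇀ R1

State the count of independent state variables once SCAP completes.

β2 →Sf1  (Sf1 (Sf) sets flow on bond)
β3 →I1  (prefer integral on I1)
β0 →J1  (1-jn J1 has f-setter on 3)
β1 →J2  (only one effort-in slot at J2)
β4 →J3  (J3 needs exactly one e-in)

1  (I1 all integral)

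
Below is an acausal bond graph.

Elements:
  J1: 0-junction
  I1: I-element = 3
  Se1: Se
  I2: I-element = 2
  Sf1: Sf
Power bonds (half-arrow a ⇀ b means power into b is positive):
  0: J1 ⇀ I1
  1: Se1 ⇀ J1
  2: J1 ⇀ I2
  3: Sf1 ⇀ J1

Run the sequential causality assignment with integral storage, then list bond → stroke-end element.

bond 1 →J1  (Se1 fixes effort; stroke away)
bond 3 →Sf1  (Sf1 (Sf) sets flow on bond)
bond 0 →I1  (0-jn J1 has e-setter on 1)
bond 2 →I2  (J1 effort already set via bond 1)

β0 |I1
β1 |J1
β2 |I2
β3 |Sf1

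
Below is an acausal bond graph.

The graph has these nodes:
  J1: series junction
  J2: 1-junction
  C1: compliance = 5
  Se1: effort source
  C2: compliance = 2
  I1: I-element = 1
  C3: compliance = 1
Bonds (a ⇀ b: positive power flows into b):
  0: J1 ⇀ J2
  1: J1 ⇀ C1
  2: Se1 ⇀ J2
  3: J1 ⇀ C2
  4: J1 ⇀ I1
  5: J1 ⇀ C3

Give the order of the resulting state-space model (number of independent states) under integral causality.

4  (C1, C2, C3, I1 all integral)

b2 stroke→J2  (Se1 fixes effort; stroke away)
b0 stroke→J1  (J2: last free bond brings flow in)
b1 stroke→J1  (C1 integral (e out))
b3 stroke→J1  (prefer integral on C2)
b4 stroke→I1  (prefer integral on I1)
b5 stroke→J1  (common-f at J1 fixed by 4)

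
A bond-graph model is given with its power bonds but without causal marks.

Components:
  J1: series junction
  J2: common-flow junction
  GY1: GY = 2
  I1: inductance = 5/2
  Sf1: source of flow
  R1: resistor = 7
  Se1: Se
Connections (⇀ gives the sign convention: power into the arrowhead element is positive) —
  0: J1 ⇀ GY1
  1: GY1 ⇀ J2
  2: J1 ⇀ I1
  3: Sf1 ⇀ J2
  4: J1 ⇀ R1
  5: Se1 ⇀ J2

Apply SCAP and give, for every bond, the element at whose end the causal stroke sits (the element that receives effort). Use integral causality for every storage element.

bond 0 |J1
bond 1 |J2
bond 2 |I1
bond 3 |Sf1
bond 4 |J1
bond 5 |J2

#3 stroke at Sf1  (Sf1: flow source, stroke at near end)
#5 stroke at J2  (source Se1 imposes e)
#1 stroke at J2  (common-f at J2 fixed by 3)
#0 stroke at J1  (through GY1, causality inverts; strokes same side of GY1)
#2 stroke at I1  (I1 outputs flow p/I1)
#4 stroke at J1  (common-f at J1 fixed by 2)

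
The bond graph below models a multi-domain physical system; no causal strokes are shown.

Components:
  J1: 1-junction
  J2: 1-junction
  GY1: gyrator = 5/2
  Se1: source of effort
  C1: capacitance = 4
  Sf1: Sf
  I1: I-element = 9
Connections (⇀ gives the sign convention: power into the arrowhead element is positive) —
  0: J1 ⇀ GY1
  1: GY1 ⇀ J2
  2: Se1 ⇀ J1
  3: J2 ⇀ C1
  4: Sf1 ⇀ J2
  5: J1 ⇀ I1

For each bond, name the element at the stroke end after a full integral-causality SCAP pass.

bond 2 stroke→J1  (source Se1 imposes e)
bond 4 stroke→Sf1  (source Sf1 imposes f)
bond 1 stroke→J2  (J2: bond 4 brought flow, rest push out)
bond 3 stroke→J2  (J2: bond 4 brought flow, rest push out)
bond 0 stroke→J1  (through GY1, causality inverts; strokes same side of GY1)
bond 5 stroke→I1  (only one flow-in slot at J1)

β0 |J1
β1 |J2
β2 |J1
β3 |J2
β4 |Sf1
β5 |I1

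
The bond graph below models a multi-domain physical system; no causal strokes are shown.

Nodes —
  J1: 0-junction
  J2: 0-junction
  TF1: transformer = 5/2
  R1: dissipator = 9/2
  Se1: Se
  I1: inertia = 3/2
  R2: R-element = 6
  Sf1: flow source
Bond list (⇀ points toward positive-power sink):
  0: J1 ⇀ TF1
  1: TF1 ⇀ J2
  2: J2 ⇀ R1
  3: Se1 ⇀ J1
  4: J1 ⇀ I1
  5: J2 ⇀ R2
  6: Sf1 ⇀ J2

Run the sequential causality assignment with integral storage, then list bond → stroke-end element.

β3 stroke at J1  (Se1: effort source, stroke at far end)
β6 stroke at Sf1  (Sf1 (Sf) sets flow on bond)
β0 stroke at TF1  (J1 effort already set via bond 3)
β4 stroke at I1  (0-jn J1 has e-setter on 3)
β1 stroke at J2  (through TF1, causality passes straight; one stroke at TF1)
β2 stroke at R1  (0-jn J2 has e-setter on 1)
β5 stroke at R2  (J2: bond 1 brought effort, rest push out)

#0 stroke at TF1
#1 stroke at J2
#2 stroke at R1
#3 stroke at J1
#4 stroke at I1
#5 stroke at R2
#6 stroke at Sf1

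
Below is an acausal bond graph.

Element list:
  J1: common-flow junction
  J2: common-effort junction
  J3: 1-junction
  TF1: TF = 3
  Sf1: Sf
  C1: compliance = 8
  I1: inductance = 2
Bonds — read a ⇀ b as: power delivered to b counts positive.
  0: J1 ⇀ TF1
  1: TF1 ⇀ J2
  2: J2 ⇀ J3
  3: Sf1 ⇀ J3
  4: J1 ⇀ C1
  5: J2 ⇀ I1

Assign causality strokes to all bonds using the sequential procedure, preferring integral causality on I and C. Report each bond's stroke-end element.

#0 stroke at TF1
#1 stroke at J2
#2 stroke at J3
#3 stroke at Sf1
#4 stroke at J1
#5 stroke at I1

b3 stroke→Sf1  (source Sf1 imposes f)
b2 stroke→J3  (1-jn J3 has f-setter on 3)
b4 stroke→J1  (prefer integral on C1)
b0 stroke→TF1  (J1: last free bond brings flow in)
b1 stroke→J2  (TF TF1: opposite of bond 0)
b5 stroke→I1  (common-e at J2 fixed by 1)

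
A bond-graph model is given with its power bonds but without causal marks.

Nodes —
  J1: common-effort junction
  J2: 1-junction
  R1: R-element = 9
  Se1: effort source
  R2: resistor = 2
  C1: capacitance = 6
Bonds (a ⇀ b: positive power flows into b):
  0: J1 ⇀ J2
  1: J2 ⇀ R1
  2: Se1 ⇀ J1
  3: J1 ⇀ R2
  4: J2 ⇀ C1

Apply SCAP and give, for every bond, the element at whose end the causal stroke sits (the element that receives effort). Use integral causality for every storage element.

#2 stroke at J1  (Se1 (Se) sets effort on bond)
#0 stroke at J2  (0-jn J1 has e-setter on 2)
#3 stroke at R2  (common-e at J1 fixed by 2)
#4 stroke at J2  (C1 outputs effort q/C1)
#1 stroke at R1  (J2 needs exactly one f-in)

bond 0 stroke at J2
bond 1 stroke at R1
bond 2 stroke at J1
bond 3 stroke at R2
bond 4 stroke at J2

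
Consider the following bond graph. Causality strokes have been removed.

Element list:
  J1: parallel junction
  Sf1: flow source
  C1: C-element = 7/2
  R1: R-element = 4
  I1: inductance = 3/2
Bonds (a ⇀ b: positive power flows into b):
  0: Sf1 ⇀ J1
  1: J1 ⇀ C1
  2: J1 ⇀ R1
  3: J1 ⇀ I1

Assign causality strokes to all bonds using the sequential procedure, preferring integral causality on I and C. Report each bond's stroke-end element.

#0 stroke→Sf1  (Sf1: flow source, stroke at near end)
#1 stroke→J1  (prefer integral on C1)
#2 stroke→R1  (0-jn J1 has e-setter on 1)
#3 stroke→I1  (0-jn J1 has e-setter on 1)

bond 0 stroke at Sf1
bond 1 stroke at J1
bond 2 stroke at R1
bond 3 stroke at I1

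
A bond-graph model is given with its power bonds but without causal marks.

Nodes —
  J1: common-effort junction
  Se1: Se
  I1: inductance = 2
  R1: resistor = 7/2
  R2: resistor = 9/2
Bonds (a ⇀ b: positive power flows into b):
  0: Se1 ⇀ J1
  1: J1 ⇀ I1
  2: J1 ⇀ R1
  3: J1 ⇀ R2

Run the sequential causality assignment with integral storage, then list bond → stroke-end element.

bond 0 |J1
bond 1 |I1
bond 2 |R1
bond 3 |R2

#0 |J1  (Se1 fixes effort; stroke away)
#1 |I1  (common-e at J1 fixed by 0)
#2 |R1  (J1 effort already set via bond 0)
#3 |R2  (J1 effort already set via bond 0)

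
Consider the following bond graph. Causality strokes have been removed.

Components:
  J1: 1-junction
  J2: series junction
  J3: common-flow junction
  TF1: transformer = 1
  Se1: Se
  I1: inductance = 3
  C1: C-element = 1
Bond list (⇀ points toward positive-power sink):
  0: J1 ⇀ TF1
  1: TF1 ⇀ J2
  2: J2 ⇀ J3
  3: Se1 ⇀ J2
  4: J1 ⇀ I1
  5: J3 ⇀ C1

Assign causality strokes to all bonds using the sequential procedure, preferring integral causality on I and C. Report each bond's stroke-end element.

β0 →J1
β1 →TF1
β2 →J2
β3 →J2
β4 →I1
β5 →J3

b3 →J2  (source Se1 imposes e)
b4 →I1  (I1 integral (f out))
b0 →J1  (common-f at J1 fixed by 4)
b1 →TF1  (TF TF1: opposite of bond 0)
b2 →J2  (J2: bond 1 brought flow, rest push out)
b5 →J3  (1-jn J3 has f-setter on 2)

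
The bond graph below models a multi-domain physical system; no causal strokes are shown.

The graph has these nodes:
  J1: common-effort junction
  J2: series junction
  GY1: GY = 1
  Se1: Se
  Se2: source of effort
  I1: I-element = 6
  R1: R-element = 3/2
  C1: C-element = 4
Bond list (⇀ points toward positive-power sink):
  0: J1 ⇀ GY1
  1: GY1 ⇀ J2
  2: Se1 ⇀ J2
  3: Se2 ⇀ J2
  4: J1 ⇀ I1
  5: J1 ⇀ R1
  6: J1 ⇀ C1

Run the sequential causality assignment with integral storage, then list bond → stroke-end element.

β0 stroke at GY1
β1 stroke at GY1
β2 stroke at J2
β3 stroke at J2
β4 stroke at I1
β5 stroke at R1
β6 stroke at J1

bond 2 stroke→J2  (Se1 (Se) sets effort on bond)
bond 3 stroke→J2  (Se2 (Se) sets effort on bond)
bond 1 stroke→GY1  (J2: last free bond brings flow in)
bond 0 stroke→GY1  (through GY1, causality inverts; strokes same side of GY1)
bond 4 stroke→I1  (prefer integral on I1)
bond 6 stroke→J1  (prefer integral on C1)
bond 5 stroke→R1  (common-e at J1 fixed by 6)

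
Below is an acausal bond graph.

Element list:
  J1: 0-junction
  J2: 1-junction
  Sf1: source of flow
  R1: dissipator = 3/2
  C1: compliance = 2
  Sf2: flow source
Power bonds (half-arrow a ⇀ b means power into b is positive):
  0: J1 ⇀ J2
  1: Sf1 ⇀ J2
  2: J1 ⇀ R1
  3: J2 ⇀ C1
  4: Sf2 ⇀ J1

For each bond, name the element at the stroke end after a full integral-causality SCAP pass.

bond 0 |J2
bond 1 |Sf1
bond 2 |J1
bond 3 |J2
bond 4 |Sf2

#1 |Sf1  (Sf1 (Sf) sets flow on bond)
#4 |Sf2  (Sf2 (Sf) sets flow on bond)
#0 |J2  (J2: bond 1 brought flow, rest push out)
#3 |J2  (J2 flow already set via bond 1)
#2 |J1  (only one effort-in slot at J1)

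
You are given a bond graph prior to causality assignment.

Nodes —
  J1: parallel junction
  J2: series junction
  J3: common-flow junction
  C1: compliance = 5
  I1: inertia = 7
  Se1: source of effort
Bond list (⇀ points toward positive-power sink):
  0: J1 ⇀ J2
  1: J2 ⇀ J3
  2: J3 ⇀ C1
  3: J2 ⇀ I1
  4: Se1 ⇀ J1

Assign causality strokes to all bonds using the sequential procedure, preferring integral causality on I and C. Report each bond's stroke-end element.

#4 stroke at J1  (Se1 (Se) sets effort on bond)
#0 stroke at J2  (0-jn J1 has e-setter on 4)
#2 stroke at J3  (C1 integral (e out))
#1 stroke at J2  (only one flow-in slot at J3)
#3 stroke at I1  (J2 needs exactly one f-in)

#0 stroke at J2
#1 stroke at J2
#2 stroke at J3
#3 stroke at I1
#4 stroke at J1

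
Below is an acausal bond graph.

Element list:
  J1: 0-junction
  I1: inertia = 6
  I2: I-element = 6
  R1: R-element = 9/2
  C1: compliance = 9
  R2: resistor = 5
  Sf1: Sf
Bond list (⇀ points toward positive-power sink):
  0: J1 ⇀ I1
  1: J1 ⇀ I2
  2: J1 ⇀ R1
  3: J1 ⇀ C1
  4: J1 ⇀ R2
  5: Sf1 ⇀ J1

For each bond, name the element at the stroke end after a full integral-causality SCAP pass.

β5 |Sf1  (Sf1 (Sf) sets flow on bond)
β0 |I1  (I1 integral (f out))
β1 |I2  (I2: I, integral causality)
β3 |J1  (C1: C, integral causality)
β2 |R1  (0-jn J1 has e-setter on 3)
β4 |R2  (J1: bond 3 brought effort, rest push out)

β0 |I1
β1 |I2
β2 |R1
β3 |J1
β4 |R2
β5 |Sf1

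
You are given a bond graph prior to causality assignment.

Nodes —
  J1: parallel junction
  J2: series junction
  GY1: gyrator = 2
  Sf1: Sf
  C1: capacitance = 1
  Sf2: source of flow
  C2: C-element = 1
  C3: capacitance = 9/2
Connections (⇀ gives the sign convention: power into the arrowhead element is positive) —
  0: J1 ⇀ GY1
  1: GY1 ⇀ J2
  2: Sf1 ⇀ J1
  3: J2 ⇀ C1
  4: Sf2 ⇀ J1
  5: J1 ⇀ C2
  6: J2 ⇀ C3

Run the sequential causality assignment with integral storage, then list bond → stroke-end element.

bond 0 stroke at GY1
bond 1 stroke at GY1
bond 2 stroke at Sf1
bond 3 stroke at J2
bond 4 stroke at Sf2
bond 5 stroke at J1
bond 6 stroke at J2

bond 2 stroke→Sf1  (source Sf1 imposes f)
bond 4 stroke→Sf2  (Sf2: flow source, stroke at near end)
bond 3 stroke→J2  (C1 integral (e out))
bond 5 stroke→J1  (C2: C, integral causality)
bond 0 stroke→GY1  (J1: bond 5 brought effort, rest push out)
bond 1 stroke→GY1  (through GY1, causality inverts; strokes same side of GY1)
bond 6 stroke→J2  (J2: bond 1 brought flow, rest push out)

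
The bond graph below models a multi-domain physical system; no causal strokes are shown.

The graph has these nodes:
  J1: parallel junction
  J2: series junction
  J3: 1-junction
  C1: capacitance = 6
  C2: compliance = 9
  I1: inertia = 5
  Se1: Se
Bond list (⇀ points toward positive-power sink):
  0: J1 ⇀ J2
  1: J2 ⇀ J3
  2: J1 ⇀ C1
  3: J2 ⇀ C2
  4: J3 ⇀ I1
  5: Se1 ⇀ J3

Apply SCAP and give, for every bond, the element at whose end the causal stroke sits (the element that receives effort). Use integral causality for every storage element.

b0 |J2
b1 |J3
b2 |J1
b3 |J2
b4 |I1
b5 |J3

b5 |J3  (Se1 fixes effort; stroke away)
b2 |J1  (C1 integral (e out))
b0 |J2  (J1: bond 2 brought effort, rest push out)
b3 |J2  (C2: C, integral causality)
b1 |J3  (closing 1-jn rule on J2)
b4 |I1  (J3 needs exactly one f-in)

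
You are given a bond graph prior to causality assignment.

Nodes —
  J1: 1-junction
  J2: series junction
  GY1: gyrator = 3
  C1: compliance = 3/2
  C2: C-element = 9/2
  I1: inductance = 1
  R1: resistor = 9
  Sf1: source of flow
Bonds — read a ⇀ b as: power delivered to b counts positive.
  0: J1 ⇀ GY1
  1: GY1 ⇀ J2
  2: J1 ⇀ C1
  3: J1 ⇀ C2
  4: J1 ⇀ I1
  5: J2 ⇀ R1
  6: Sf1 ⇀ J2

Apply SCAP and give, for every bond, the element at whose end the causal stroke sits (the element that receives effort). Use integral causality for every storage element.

#6 stroke→Sf1  (Sf1 (Sf) sets flow on bond)
#1 stroke→J2  (common-f at J2 fixed by 6)
#5 stroke→J2  (1-jn J2 has f-setter on 6)
#0 stroke→J1  (GY GY1: same side as bond 1)
#2 stroke→J1  (C1 outputs effort q/C1)
#3 stroke→J1  (C2: C, integral causality)
#4 stroke→I1  (J1 needs exactly one f-in)

β0 |J1
β1 |J2
β2 |J1
β3 |J1
β4 |I1
β5 |J2
β6 |Sf1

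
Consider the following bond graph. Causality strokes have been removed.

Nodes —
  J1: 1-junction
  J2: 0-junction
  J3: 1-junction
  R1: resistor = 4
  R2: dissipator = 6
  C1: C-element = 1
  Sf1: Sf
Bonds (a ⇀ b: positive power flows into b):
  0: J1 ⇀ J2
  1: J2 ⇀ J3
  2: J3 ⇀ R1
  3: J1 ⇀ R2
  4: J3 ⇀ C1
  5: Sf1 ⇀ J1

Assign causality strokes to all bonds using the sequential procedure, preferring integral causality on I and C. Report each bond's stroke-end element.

b5 stroke→Sf1  (Sf1: flow source, stroke at near end)
b0 stroke→J1  (1-jn J1 has f-setter on 5)
b3 stroke→J1  (common-f at J1 fixed by 5)
b1 stroke→J2  (only one effort-in slot at J2)
b2 stroke→J3  (common-f at J3 fixed by 1)
b4 stroke→J3  (J3: bond 1 brought flow, rest push out)

b0 stroke at J1
b1 stroke at J2
b2 stroke at J3
b3 stroke at J1
b4 stroke at J3
b5 stroke at Sf1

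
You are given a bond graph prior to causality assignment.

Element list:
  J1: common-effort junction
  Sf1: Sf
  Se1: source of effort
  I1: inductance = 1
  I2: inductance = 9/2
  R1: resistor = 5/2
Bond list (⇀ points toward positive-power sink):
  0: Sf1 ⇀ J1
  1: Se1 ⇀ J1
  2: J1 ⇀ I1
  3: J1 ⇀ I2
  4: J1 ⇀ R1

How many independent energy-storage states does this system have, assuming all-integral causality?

β0 stroke→Sf1  (Sf1 fixes flow; stroke at Sf1)
β1 stroke→J1  (Se1: effort source, stroke at far end)
β2 stroke→I1  (J1 effort already set via bond 1)
β3 stroke→I2  (common-e at J1 fixed by 1)
β4 stroke→R1  (J1: bond 1 brought effort, rest push out)

2  (I1, I2 all integral)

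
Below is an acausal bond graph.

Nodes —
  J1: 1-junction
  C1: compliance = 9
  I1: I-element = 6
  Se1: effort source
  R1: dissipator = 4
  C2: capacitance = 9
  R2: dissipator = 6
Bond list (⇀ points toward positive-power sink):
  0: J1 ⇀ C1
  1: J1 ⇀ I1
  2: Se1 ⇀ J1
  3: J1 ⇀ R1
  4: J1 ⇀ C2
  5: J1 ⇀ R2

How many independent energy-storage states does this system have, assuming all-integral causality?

#2 →J1  (Se1 (Se) sets effort on bond)
#0 →J1  (C1 integral (e out))
#1 →I1  (prefer integral on I1)
#3 →J1  (1-jn J1 has f-setter on 1)
#4 →J1  (J1 flow already set via bond 1)
#5 →J1  (common-f at J1 fixed by 1)

3  (C1, C2, I1 all integral)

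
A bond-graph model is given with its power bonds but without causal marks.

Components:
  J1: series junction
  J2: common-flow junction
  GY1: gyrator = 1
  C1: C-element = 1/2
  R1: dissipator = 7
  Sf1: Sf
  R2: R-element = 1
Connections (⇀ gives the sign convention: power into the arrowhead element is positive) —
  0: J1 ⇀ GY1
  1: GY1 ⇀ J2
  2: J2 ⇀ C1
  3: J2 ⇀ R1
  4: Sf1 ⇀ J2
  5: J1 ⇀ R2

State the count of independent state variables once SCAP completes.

β4 →Sf1  (Sf1: flow source, stroke at near end)
β1 →J2  (J2 flow already set via bond 4)
β2 →J2  (J2 flow already set via bond 4)
β3 →J2  (1-jn J2 has f-setter on 4)
β0 →J1  (GY GY1: same side as bond 1)
β5 →R2  (closing 1-jn rule on J1)

1  (C1 all integral)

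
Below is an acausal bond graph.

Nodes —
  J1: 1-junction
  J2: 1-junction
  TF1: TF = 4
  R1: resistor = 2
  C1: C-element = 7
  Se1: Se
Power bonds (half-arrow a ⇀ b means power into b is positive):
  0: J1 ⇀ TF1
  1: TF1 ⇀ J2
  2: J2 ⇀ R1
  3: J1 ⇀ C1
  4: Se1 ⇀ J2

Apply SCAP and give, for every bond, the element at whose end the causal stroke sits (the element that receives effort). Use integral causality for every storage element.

bond 0 →TF1
bond 1 →J2
bond 2 →R1
bond 3 →J1
bond 4 →J2

β4 →J2  (Se1 fixes effort; stroke away)
β3 →J1  (prefer integral on C1)
β0 →TF1  (J1: last free bond brings flow in)
β1 →J2  (TF1: transformer flips bond 0)
β2 →R1  (closing 1-jn rule on J2)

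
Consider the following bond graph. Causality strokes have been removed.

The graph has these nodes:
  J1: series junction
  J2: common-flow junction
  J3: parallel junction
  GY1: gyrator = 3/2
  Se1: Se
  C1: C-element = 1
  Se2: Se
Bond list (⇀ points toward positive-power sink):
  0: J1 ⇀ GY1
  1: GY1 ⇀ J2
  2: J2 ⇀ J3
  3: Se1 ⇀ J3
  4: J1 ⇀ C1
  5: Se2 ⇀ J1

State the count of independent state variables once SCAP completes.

β3 |J3  (Se1 fixes effort; stroke away)
β5 |J1  (source Se2 imposes e)
β2 |J2  (J3 effort already set via bond 3)
β1 |GY1  (J2 needs exactly one f-in)
β0 |GY1  (GY1 both-in/both-out from 1)
β4 |J1  (common-f at J1 fixed by 0)

1  (C1 all integral)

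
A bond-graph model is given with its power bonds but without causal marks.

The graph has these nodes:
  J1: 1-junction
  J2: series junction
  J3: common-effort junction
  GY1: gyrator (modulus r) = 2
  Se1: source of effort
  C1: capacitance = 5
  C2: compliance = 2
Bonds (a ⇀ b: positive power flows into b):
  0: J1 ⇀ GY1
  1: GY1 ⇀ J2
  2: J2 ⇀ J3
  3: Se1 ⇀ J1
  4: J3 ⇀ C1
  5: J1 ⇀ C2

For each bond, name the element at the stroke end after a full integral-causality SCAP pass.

#3 →J1  (Se1 (Se) sets effort on bond)
#4 →J3  (C1: C, integral causality)
#2 →J2  (0-jn J3 has e-setter on 4)
#1 →GY1  (J2: last free bond brings flow in)
#0 →GY1  (GY1: gyrator matches bond 1)
#5 →J1  (common-f at J1 fixed by 0)

#0 →GY1
#1 →GY1
#2 →J2
#3 →J1
#4 →J3
#5 →J1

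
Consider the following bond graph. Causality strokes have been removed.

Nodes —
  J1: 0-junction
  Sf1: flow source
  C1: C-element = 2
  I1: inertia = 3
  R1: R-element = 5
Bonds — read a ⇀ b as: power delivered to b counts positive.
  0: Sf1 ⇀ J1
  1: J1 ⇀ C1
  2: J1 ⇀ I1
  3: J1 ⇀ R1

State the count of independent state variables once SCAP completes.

β0 |Sf1  (source Sf1 imposes f)
β1 |J1  (C1 integral (e out))
β2 |I1  (J1: bond 1 brought effort, rest push out)
β3 |R1  (0-jn J1 has e-setter on 1)

2  (C1, I1 all integral)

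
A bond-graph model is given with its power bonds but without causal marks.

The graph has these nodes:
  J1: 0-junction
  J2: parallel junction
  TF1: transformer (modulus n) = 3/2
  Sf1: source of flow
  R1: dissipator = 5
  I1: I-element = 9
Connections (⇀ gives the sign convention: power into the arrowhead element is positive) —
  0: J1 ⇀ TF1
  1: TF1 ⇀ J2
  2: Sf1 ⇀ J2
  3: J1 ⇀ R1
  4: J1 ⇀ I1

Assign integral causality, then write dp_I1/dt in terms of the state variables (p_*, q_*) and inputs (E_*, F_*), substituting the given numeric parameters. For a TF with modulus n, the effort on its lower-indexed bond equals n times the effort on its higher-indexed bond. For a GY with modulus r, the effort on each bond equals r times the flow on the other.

bond 2 |Sf1  (Sf1 (Sf) sets flow on bond)
bond 1 |J2  (only one effort-in slot at J2)
bond 0 |TF1  (TF1 one-in-one-out from 1)
bond 4 |I1  (prefer integral on I1)
bond 3 |J1  (J1 needs exactly one e-in)

dp_I1/dt = 10*F_Sf1/3 - 5*p_I1/9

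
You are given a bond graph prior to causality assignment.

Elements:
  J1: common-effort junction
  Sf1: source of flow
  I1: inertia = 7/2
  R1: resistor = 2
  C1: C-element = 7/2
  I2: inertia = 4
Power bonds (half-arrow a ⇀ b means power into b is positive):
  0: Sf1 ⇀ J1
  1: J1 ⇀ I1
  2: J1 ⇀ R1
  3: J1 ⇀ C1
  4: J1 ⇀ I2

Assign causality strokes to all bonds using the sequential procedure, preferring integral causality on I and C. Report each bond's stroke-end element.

b0 stroke→Sf1  (Sf1 (Sf) sets flow on bond)
b1 stroke→I1  (prefer integral on I1)
b3 stroke→J1  (C1 outputs effort q/C1)
b2 stroke→R1  (0-jn J1 has e-setter on 3)
b4 stroke→I2  (J1: bond 3 brought effort, rest push out)

b0 stroke→Sf1
b1 stroke→I1
b2 stroke→R1
b3 stroke→J1
b4 stroke→I2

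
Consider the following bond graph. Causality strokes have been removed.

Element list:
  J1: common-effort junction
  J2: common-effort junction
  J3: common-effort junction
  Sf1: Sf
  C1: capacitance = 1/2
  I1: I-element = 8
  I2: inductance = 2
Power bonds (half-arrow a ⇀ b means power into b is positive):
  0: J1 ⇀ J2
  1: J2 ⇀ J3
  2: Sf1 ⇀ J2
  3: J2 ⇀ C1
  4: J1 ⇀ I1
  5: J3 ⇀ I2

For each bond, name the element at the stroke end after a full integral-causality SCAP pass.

#0 →J1
#1 →J3
#2 →Sf1
#3 →J2
#4 →I1
#5 →I2

b2 |Sf1  (Sf1 (Sf) sets flow on bond)
b3 |J2  (C1: C, integral causality)
b0 |J1  (J2: bond 3 brought effort, rest push out)
b1 |J3  (J2 effort already set via bond 3)
b5 |I2  (J3 effort already set via bond 1)
b4 |I1  (J1: bond 0 brought effort, rest push out)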